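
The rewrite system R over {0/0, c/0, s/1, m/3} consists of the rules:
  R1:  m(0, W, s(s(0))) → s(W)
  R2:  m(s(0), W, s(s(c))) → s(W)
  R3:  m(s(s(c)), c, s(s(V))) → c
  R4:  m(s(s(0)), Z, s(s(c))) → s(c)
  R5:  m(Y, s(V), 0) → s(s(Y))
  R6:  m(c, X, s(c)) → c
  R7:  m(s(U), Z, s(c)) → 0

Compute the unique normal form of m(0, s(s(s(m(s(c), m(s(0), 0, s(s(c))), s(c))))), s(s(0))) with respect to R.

1. m(0, s(s(s(m(s(c), m(s(0), 0, s(s(c))), s(c))))), s(s(0)))  →  s(s(s(s(m(s(c), m(s(0), 0, s(s(c))), s(c))))))   [R1 at ε]
2. s(s(s(s(m(s(c), m(s(0), 0, s(s(c))), s(c))))))  →  s(s(s(s(0))))   [R7 at 1.1.1.1]

s(s(s(s(0))))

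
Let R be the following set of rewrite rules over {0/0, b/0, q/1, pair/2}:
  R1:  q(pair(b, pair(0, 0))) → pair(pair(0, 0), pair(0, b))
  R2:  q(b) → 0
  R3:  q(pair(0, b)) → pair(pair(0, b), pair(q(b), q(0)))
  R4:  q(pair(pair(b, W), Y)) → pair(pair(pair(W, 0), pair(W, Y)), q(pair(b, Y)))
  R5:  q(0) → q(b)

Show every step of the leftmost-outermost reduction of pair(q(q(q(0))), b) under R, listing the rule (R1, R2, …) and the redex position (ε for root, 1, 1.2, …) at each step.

1. pair(q(q(q(0))), b)  →  pair(q(q(q(b))), b)   [R5 at 1.1.1]
2. pair(q(q(q(b))), b)  →  pair(q(q(0)), b)   [R2 at 1.1.1]
3. pair(q(q(0)), b)  →  pair(q(q(b)), b)   [R5 at 1.1]
4. pair(q(q(b)), b)  →  pair(q(0), b)   [R2 at 1.1]
5. pair(q(0), b)  →  pair(q(b), b)   [R5 at 1]
6. pair(q(b), b)  →  pair(0, b)   [R2 at 1]

pair(0, b)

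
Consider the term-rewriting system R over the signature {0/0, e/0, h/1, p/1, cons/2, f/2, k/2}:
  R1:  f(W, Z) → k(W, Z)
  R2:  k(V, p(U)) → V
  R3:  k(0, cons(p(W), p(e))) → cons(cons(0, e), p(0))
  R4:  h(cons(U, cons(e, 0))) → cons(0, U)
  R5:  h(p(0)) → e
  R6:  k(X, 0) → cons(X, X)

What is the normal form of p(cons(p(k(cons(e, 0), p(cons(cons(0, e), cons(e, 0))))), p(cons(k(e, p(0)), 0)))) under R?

p(cons(p(cons(e, 0)), p(cons(e, 0))))

1. p(cons(p(k(cons(e, 0), p(cons(cons(0, e), cons(e, 0))))), p(cons(k(e, p(0)), 0))))  →  p(cons(p(cons(e, 0)), p(cons(k(e, p(0)), 0))))   [R2 at 1.1.1]
2. p(cons(p(cons(e, 0)), p(cons(k(e, p(0)), 0))))  →  p(cons(p(cons(e, 0)), p(cons(e, 0))))   [R2 at 1.2.1.1]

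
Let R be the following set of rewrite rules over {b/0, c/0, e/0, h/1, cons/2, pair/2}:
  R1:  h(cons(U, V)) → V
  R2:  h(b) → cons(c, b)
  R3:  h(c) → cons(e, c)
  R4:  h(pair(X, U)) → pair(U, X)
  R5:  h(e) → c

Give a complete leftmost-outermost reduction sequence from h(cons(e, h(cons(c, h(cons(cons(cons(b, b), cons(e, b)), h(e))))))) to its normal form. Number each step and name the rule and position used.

1. h(cons(e, h(cons(c, h(cons(cons(cons(b, b), cons(e, b)), h(e)))))))  →  h(cons(c, h(cons(cons(cons(b, b), cons(e, b)), h(e)))))   [R1 at ε]
2. h(cons(c, h(cons(cons(cons(b, b), cons(e, b)), h(e)))))  →  h(cons(cons(cons(b, b), cons(e, b)), h(e)))   [R1 at ε]
3. h(cons(cons(cons(b, b), cons(e, b)), h(e)))  →  h(e)   [R1 at ε]
4. h(e)  →  c   [R5 at ε]

c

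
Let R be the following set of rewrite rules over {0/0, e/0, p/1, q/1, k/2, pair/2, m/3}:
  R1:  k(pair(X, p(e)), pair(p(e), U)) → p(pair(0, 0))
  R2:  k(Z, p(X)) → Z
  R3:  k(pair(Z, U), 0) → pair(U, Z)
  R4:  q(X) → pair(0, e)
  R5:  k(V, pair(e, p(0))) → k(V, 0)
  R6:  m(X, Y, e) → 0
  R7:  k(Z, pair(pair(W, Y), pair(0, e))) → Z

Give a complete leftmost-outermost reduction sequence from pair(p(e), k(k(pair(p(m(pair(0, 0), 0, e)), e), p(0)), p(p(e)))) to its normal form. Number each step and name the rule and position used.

1. pair(p(e), k(k(pair(p(m(pair(0, 0), 0, e)), e), p(0)), p(p(e))))  →  pair(p(e), k(pair(p(m(pair(0, 0), 0, e)), e), p(0)))   [R2 at 2]
2. pair(p(e), k(pair(p(m(pair(0, 0), 0, e)), e), p(0)))  →  pair(p(e), pair(p(m(pair(0, 0), 0, e)), e))   [R2 at 2]
3. pair(p(e), pair(p(m(pair(0, 0), 0, e)), e))  →  pair(p(e), pair(p(0), e))   [R6 at 2.1.1]

pair(p(e), pair(p(0), e))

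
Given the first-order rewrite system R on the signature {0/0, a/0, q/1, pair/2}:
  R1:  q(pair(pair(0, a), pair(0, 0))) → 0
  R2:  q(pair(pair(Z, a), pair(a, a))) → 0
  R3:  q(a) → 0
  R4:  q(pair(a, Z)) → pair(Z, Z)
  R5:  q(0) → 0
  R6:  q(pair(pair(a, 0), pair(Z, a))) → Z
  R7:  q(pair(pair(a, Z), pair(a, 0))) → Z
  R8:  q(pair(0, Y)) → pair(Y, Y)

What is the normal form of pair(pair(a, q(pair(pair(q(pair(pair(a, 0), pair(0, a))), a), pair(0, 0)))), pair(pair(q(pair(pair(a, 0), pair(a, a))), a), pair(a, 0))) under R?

pair(pair(a, 0), pair(pair(a, a), pair(a, 0)))

1. pair(pair(a, q(pair(pair(q(pair(pair(a, 0), pair(0, a))), a), pair(0, 0)))), pair(pair(q(pair(pair(a, 0), pair(a, a))), a), pair(a, 0)))  →  pair(pair(a, q(pair(pair(0, a), pair(0, 0)))), pair(pair(q(pair(pair(a, 0), pair(a, a))), a), pair(a, 0)))   [R6 at 1.2.1.1.1]
2. pair(pair(a, q(pair(pair(0, a), pair(0, 0)))), pair(pair(q(pair(pair(a, 0), pair(a, a))), a), pair(a, 0)))  →  pair(pair(a, 0), pair(pair(q(pair(pair(a, 0), pair(a, a))), a), pair(a, 0)))   [R1 at 1.2]
3. pair(pair(a, 0), pair(pair(q(pair(pair(a, 0), pair(a, a))), a), pair(a, 0)))  →  pair(pair(a, 0), pair(pair(a, a), pair(a, 0)))   [R6 at 2.1.1]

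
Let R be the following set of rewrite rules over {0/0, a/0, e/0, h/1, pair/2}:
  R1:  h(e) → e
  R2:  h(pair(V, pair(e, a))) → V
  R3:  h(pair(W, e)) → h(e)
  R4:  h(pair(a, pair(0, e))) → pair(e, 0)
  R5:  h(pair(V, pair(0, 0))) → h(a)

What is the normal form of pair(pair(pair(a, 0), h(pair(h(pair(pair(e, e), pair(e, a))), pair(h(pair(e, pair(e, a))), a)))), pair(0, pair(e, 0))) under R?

1. pair(pair(pair(a, 0), h(pair(h(pair(pair(e, e), pair(e, a))), pair(h(pair(e, pair(e, a))), a)))), pair(0, pair(e, 0)))  →  pair(pair(pair(a, 0), h(pair(pair(e, e), pair(h(pair(e, pair(e, a))), a)))), pair(0, pair(e, 0)))   [R2 at 1.2.1.1]
2. pair(pair(pair(a, 0), h(pair(pair(e, e), pair(h(pair(e, pair(e, a))), a)))), pair(0, pair(e, 0)))  →  pair(pair(pair(a, 0), h(pair(pair(e, e), pair(e, a)))), pair(0, pair(e, 0)))   [R2 at 1.2.1.2.1]
3. pair(pair(pair(a, 0), h(pair(pair(e, e), pair(e, a)))), pair(0, pair(e, 0)))  →  pair(pair(pair(a, 0), pair(e, e)), pair(0, pair(e, 0)))   [R2 at 1.2]

pair(pair(pair(a, 0), pair(e, e)), pair(0, pair(e, 0)))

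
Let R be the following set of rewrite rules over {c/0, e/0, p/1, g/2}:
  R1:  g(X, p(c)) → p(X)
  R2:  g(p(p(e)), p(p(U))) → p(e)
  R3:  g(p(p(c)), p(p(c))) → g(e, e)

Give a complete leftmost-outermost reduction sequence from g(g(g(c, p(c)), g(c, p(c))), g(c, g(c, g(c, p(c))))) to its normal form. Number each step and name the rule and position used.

p(p(p(c)))

1. g(g(g(c, p(c)), g(c, p(c))), g(c, g(c, g(c, p(c)))))  →  g(g(p(c), g(c, p(c))), g(c, g(c, g(c, p(c)))))   [R1 at 1.1]
2. g(g(p(c), g(c, p(c))), g(c, g(c, g(c, p(c)))))  →  g(g(p(c), p(c)), g(c, g(c, g(c, p(c)))))   [R1 at 1.2]
3. g(g(p(c), p(c)), g(c, g(c, g(c, p(c)))))  →  g(p(p(c)), g(c, g(c, g(c, p(c)))))   [R1 at 1]
4. g(p(p(c)), g(c, g(c, g(c, p(c)))))  →  g(p(p(c)), g(c, g(c, p(c))))   [R1 at 2.2.2]
5. g(p(p(c)), g(c, g(c, p(c))))  →  g(p(p(c)), g(c, p(c)))   [R1 at 2.2]
6. g(p(p(c)), g(c, p(c)))  →  g(p(p(c)), p(c))   [R1 at 2]
7. g(p(p(c)), p(c))  →  p(p(p(c)))   [R1 at ε]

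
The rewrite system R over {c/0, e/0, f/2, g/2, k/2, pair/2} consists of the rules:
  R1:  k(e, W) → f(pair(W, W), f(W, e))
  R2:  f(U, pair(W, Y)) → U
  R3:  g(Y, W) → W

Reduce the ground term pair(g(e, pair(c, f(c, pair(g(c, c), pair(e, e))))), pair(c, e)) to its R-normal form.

1. pair(g(e, pair(c, f(c, pair(g(c, c), pair(e, e))))), pair(c, e))  →  pair(pair(c, f(c, pair(g(c, c), pair(e, e)))), pair(c, e))   [R3 at 1]
2. pair(pair(c, f(c, pair(g(c, c), pair(e, e)))), pair(c, e))  →  pair(pair(c, c), pair(c, e))   [R2 at 1.2]

pair(pair(c, c), pair(c, e))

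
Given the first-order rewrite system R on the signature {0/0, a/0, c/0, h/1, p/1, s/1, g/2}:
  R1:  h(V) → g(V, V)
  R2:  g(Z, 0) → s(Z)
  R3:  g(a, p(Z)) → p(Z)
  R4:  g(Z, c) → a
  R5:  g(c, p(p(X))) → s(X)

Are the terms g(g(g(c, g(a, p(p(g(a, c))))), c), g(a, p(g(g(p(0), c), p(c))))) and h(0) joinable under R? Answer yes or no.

Reduce t₁ = g(g(g(c, g(a, p(p(g(a, c))))), c), g(a, p(g(g(p(0), c), p(c))))):
1. g(g(g(c, g(a, p(p(g(a, c))))), c), g(a, p(g(g(p(0), c), p(c)))))  →  g(a, g(a, p(g(g(p(0), c), p(c)))))   [R4 at 1]
2. g(a, g(a, p(g(g(p(0), c), p(c)))))  →  g(a, p(g(g(p(0), c), p(c))))   [R3 at 2]
3. g(a, p(g(g(p(0), c), p(c))))  →  p(g(g(p(0), c), p(c)))   [R3 at ε]
4. p(g(g(p(0), c), p(c)))  →  p(g(a, p(c)))   [R4 at 1.1]
5. p(g(a, p(c)))  →  p(p(c))   [R3 at 1]

Reduce t₂ = h(0):
1. h(0)  →  g(0, 0)   [R1 at ε]
2. g(0, 0)  →  s(0)   [R2 at ε]

no — NF(t₁) = p(p(c)), NF(t₂) = s(0)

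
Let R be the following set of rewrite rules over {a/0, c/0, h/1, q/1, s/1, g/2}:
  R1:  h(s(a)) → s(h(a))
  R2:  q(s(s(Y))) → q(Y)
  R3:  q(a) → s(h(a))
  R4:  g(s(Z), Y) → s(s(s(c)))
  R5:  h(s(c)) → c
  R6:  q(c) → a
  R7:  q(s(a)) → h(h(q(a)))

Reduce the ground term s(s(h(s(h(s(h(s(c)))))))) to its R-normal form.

s(s(c))

1. s(s(h(s(h(s(h(s(c))))))))  →  s(s(h(s(h(s(c))))))   [R5 at 1.1.1.1.1.1]
2. s(s(h(s(h(s(c))))))  →  s(s(h(s(c))))   [R5 at 1.1.1.1]
3. s(s(h(s(c))))  →  s(s(c))   [R5 at 1.1]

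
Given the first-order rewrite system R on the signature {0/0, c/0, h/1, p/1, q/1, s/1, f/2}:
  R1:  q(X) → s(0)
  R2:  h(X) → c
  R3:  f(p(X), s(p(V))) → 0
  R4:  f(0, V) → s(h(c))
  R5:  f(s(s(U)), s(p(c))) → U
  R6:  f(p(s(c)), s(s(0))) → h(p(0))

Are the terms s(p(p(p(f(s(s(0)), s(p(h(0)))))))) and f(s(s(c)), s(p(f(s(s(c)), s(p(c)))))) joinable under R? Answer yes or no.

no — NF(t₁) = s(p(p(p(0)))), NF(t₂) = c

Reduce t₁ = s(p(p(p(f(s(s(0)), s(p(h(0)))))))):
1. s(p(p(p(f(s(s(0)), s(p(h(0))))))))  →  s(p(p(p(f(s(s(0)), s(p(c)))))))   [R2 at 1.1.1.1.2.1.1]
2. s(p(p(p(f(s(s(0)), s(p(c)))))))  →  s(p(p(p(0))))   [R5 at 1.1.1.1]

Reduce t₂ = f(s(s(c)), s(p(f(s(s(c)), s(p(c)))))):
1. f(s(s(c)), s(p(f(s(s(c)), s(p(c))))))  →  f(s(s(c)), s(p(c)))   [R5 at 2.1.1]
2. f(s(s(c)), s(p(c)))  →  c   [R5 at ε]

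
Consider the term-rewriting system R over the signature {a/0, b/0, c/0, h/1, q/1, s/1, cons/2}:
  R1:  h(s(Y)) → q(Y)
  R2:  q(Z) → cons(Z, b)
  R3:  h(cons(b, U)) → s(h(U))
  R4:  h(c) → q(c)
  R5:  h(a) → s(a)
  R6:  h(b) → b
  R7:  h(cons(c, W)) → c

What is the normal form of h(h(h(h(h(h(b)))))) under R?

1. h(h(h(h(h(h(b))))))  →  h(h(h(h(h(b)))))   [R6 at 1.1.1.1.1]
2. h(h(h(h(h(b)))))  →  h(h(h(h(b))))   [R6 at 1.1.1.1]
3. h(h(h(h(b))))  →  h(h(h(b)))   [R6 at 1.1.1]
4. h(h(h(b)))  →  h(h(b))   [R6 at 1.1]
5. h(h(b))  →  h(b)   [R6 at 1]
6. h(b)  →  b   [R6 at ε]

b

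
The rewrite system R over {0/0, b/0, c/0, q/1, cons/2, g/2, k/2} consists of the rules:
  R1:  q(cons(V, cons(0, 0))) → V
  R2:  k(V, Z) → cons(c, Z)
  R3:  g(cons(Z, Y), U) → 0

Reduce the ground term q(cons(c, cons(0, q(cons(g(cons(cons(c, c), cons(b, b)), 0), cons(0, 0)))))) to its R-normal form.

1. q(cons(c, cons(0, q(cons(g(cons(cons(c, c), cons(b, b)), 0), cons(0, 0))))))  →  q(cons(c, cons(0, g(cons(cons(c, c), cons(b, b)), 0))))   [R1 at 1.2.2]
2. q(cons(c, cons(0, g(cons(cons(c, c), cons(b, b)), 0))))  →  q(cons(c, cons(0, 0)))   [R3 at 1.2.2]
3. q(cons(c, cons(0, 0)))  →  c   [R1 at ε]

c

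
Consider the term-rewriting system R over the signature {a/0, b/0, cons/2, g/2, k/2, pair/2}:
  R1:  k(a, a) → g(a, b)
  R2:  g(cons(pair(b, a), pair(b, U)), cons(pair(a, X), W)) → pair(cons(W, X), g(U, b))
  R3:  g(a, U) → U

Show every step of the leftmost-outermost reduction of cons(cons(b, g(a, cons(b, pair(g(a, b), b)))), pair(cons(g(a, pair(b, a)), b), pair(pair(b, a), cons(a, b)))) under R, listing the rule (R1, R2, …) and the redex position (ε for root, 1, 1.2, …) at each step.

cons(cons(b, cons(b, pair(b, b))), pair(cons(pair(b, a), b), pair(pair(b, a), cons(a, b))))

1. cons(cons(b, g(a, cons(b, pair(g(a, b), b)))), pair(cons(g(a, pair(b, a)), b), pair(pair(b, a), cons(a, b))))  →  cons(cons(b, cons(b, pair(g(a, b), b))), pair(cons(g(a, pair(b, a)), b), pair(pair(b, a), cons(a, b))))   [R3 at 1.2]
2. cons(cons(b, cons(b, pair(g(a, b), b))), pair(cons(g(a, pair(b, a)), b), pair(pair(b, a), cons(a, b))))  →  cons(cons(b, cons(b, pair(b, b))), pair(cons(g(a, pair(b, a)), b), pair(pair(b, a), cons(a, b))))   [R3 at 1.2.2.1]
3. cons(cons(b, cons(b, pair(b, b))), pair(cons(g(a, pair(b, a)), b), pair(pair(b, a), cons(a, b))))  →  cons(cons(b, cons(b, pair(b, b))), pair(cons(pair(b, a), b), pair(pair(b, a), cons(a, b))))   [R3 at 2.1.1]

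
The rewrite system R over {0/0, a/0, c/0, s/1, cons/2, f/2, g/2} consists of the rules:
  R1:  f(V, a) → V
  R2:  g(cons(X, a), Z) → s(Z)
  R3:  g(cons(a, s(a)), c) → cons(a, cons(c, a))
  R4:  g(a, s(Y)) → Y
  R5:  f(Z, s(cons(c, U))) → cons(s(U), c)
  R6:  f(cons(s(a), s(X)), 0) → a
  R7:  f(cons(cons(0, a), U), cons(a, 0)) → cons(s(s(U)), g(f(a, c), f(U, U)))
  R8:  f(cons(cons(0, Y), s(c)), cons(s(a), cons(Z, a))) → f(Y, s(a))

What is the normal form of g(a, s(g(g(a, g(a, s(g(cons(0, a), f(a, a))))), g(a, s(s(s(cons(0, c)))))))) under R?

s(cons(0, c))

1. g(a, s(g(g(a, g(a, s(g(cons(0, a), f(a, a))))), g(a, s(s(s(cons(0, c))))))))  →  g(g(a, g(a, s(g(cons(0, a), f(a, a))))), g(a, s(s(s(cons(0, c))))))   [R4 at ε]
2. g(g(a, g(a, s(g(cons(0, a), f(a, a))))), g(a, s(s(s(cons(0, c))))))  →  g(g(a, g(cons(0, a), f(a, a))), g(a, s(s(s(cons(0, c))))))   [R4 at 1.2]
3. g(g(a, g(cons(0, a), f(a, a))), g(a, s(s(s(cons(0, c))))))  →  g(g(a, s(f(a, a))), g(a, s(s(s(cons(0, c))))))   [R2 at 1.2]
4. g(g(a, s(f(a, a))), g(a, s(s(s(cons(0, c))))))  →  g(f(a, a), g(a, s(s(s(cons(0, c))))))   [R4 at 1]
5. g(f(a, a), g(a, s(s(s(cons(0, c))))))  →  g(a, g(a, s(s(s(cons(0, c))))))   [R1 at 1]
6. g(a, g(a, s(s(s(cons(0, c))))))  →  g(a, s(s(cons(0, c))))   [R4 at 2]
7. g(a, s(s(cons(0, c))))  →  s(cons(0, c))   [R4 at ε]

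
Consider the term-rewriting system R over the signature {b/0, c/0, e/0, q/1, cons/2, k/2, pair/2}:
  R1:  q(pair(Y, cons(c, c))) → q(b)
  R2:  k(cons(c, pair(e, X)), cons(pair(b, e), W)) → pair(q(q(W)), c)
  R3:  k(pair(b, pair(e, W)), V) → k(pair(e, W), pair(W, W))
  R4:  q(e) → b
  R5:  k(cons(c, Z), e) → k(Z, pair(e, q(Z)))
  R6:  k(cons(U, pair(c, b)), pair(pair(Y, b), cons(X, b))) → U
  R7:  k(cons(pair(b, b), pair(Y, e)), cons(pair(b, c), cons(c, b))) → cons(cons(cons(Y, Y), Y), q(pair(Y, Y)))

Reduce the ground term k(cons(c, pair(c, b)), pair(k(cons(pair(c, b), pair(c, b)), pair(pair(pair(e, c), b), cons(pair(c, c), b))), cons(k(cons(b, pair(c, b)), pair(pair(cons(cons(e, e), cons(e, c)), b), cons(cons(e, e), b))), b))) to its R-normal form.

c

1. k(cons(c, pair(c, b)), pair(k(cons(pair(c, b), pair(c, b)), pair(pair(pair(e, c), b), cons(pair(c, c), b))), cons(k(cons(b, pair(c, b)), pair(pair(cons(cons(e, e), cons(e, c)), b), cons(cons(e, e), b))), b)))  →  k(cons(c, pair(c, b)), pair(pair(c, b), cons(k(cons(b, pair(c, b)), pair(pair(cons(cons(e, e), cons(e, c)), b), cons(cons(e, e), b))), b)))   [R6 at 2.1]
2. k(cons(c, pair(c, b)), pair(pair(c, b), cons(k(cons(b, pair(c, b)), pair(pair(cons(cons(e, e), cons(e, c)), b), cons(cons(e, e), b))), b)))  →  c   [R6 at ε]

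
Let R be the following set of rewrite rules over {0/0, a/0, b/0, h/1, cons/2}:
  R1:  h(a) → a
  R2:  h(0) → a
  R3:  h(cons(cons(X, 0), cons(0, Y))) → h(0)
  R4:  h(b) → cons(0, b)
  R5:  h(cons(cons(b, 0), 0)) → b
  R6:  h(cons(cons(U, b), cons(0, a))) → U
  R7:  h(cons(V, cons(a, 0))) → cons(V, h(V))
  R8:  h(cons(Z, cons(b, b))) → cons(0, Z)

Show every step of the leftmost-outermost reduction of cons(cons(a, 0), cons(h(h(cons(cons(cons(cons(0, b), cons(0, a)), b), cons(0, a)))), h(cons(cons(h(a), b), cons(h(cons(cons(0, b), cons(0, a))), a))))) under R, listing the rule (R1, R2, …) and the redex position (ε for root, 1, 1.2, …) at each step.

1. cons(cons(a, 0), cons(h(h(cons(cons(cons(cons(0, b), cons(0, a)), b), cons(0, a)))), h(cons(cons(h(a), b), cons(h(cons(cons(0, b), cons(0, a))), a)))))  →  cons(cons(a, 0), cons(h(cons(cons(0, b), cons(0, a))), h(cons(cons(h(a), b), cons(h(cons(cons(0, b), cons(0, a))), a)))))   [R6 at 2.1.1]
2. cons(cons(a, 0), cons(h(cons(cons(0, b), cons(0, a))), h(cons(cons(h(a), b), cons(h(cons(cons(0, b), cons(0, a))), a)))))  →  cons(cons(a, 0), cons(0, h(cons(cons(h(a), b), cons(h(cons(cons(0, b), cons(0, a))), a)))))   [R6 at 2.1]
3. cons(cons(a, 0), cons(0, h(cons(cons(h(a), b), cons(h(cons(cons(0, b), cons(0, a))), a)))))  →  cons(cons(a, 0), cons(0, h(cons(cons(a, b), cons(h(cons(cons(0, b), cons(0, a))), a)))))   [R1 at 2.2.1.1.1]
4. cons(cons(a, 0), cons(0, h(cons(cons(a, b), cons(h(cons(cons(0, b), cons(0, a))), a)))))  →  cons(cons(a, 0), cons(0, h(cons(cons(a, b), cons(0, a)))))   [R6 at 2.2.1.2.1]
5. cons(cons(a, 0), cons(0, h(cons(cons(a, b), cons(0, a)))))  →  cons(cons(a, 0), cons(0, a))   [R6 at 2.2]

cons(cons(a, 0), cons(0, a))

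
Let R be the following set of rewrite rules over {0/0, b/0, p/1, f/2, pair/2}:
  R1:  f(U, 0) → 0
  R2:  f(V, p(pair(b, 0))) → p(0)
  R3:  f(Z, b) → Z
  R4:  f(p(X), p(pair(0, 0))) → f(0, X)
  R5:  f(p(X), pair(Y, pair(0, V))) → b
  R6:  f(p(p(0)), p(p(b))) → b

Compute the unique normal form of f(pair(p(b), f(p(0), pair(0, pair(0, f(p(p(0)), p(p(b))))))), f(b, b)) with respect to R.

1. f(pair(p(b), f(p(0), pair(0, pair(0, f(p(p(0)), p(p(b))))))), f(b, b))  →  f(pair(p(b), b), f(b, b))   [R5 at 1.2]
2. f(pair(p(b), b), f(b, b))  →  f(pair(p(b), b), b)   [R3 at 2]
3. f(pair(p(b), b), b)  →  pair(p(b), b)   [R3 at ε]

pair(p(b), b)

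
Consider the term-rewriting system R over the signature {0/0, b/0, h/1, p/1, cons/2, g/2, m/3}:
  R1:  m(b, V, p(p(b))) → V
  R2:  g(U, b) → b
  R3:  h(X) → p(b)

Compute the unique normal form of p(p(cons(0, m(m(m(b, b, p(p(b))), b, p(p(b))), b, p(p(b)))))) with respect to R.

p(p(cons(0, b)))

1. p(p(cons(0, m(m(m(b, b, p(p(b))), b, p(p(b))), b, p(p(b))))))  →  p(p(cons(0, m(m(b, b, p(p(b))), b, p(p(b))))))   [R1 at 1.1.2.1.1]
2. p(p(cons(0, m(m(b, b, p(p(b))), b, p(p(b))))))  →  p(p(cons(0, m(b, b, p(p(b))))))   [R1 at 1.1.2.1]
3. p(p(cons(0, m(b, b, p(p(b))))))  →  p(p(cons(0, b)))   [R1 at 1.1.2]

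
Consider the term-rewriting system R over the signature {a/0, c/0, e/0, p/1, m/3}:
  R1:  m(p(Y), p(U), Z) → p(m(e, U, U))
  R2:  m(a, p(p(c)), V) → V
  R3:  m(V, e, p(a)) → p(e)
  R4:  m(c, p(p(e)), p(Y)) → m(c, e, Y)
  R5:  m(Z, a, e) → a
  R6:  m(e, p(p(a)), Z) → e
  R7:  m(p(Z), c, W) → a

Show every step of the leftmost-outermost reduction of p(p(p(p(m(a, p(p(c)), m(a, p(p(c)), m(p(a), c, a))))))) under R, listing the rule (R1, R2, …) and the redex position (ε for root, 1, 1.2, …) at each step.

p(p(p(p(a))))

1. p(p(p(p(m(a, p(p(c)), m(a, p(p(c)), m(p(a), c, a)))))))  →  p(p(p(p(m(a, p(p(c)), m(p(a), c, a))))))   [R2 at 1.1.1.1]
2. p(p(p(p(m(a, p(p(c)), m(p(a), c, a))))))  →  p(p(p(p(m(p(a), c, a)))))   [R2 at 1.1.1.1]
3. p(p(p(p(m(p(a), c, a)))))  →  p(p(p(p(a))))   [R7 at 1.1.1.1]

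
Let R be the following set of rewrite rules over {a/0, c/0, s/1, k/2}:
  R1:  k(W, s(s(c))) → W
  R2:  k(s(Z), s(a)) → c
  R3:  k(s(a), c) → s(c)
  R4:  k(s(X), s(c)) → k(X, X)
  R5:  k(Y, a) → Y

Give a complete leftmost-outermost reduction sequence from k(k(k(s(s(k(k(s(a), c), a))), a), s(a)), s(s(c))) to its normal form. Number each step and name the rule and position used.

1. k(k(k(s(s(k(k(s(a), c), a))), a), s(a)), s(s(c)))  →  k(k(s(s(k(k(s(a), c), a))), a), s(a))   [R1 at ε]
2. k(k(s(s(k(k(s(a), c), a))), a), s(a))  →  k(s(s(k(k(s(a), c), a))), s(a))   [R5 at 1]
3. k(s(s(k(k(s(a), c), a))), s(a))  →  c   [R2 at ε]

c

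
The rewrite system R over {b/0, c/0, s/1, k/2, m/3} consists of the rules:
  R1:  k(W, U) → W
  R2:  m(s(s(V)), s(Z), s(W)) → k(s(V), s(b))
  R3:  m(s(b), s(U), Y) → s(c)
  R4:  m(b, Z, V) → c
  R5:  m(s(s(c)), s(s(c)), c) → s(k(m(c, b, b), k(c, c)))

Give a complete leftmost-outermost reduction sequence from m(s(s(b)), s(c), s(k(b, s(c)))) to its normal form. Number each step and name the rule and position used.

s(b)

1. m(s(s(b)), s(c), s(k(b, s(c))))  →  k(s(b), s(b))   [R2 at ε]
2. k(s(b), s(b))  →  s(b)   [R1 at ε]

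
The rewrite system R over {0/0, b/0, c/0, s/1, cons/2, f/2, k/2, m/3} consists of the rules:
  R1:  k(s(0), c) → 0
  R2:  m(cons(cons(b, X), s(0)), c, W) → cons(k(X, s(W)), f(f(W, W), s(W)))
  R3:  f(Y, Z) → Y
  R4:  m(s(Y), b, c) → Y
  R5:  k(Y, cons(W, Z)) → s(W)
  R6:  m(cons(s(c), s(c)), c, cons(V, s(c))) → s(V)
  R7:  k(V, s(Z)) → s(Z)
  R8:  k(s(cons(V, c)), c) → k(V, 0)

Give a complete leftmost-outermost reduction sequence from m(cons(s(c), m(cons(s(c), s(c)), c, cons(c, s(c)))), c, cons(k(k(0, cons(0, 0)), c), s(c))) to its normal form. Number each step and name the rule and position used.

s(0)

1. m(cons(s(c), m(cons(s(c), s(c)), c, cons(c, s(c)))), c, cons(k(k(0, cons(0, 0)), c), s(c)))  →  m(cons(s(c), s(c)), c, cons(k(k(0, cons(0, 0)), c), s(c)))   [R6 at 1.2]
2. m(cons(s(c), s(c)), c, cons(k(k(0, cons(0, 0)), c), s(c)))  →  s(k(k(0, cons(0, 0)), c))   [R6 at ε]
3. s(k(k(0, cons(0, 0)), c))  →  s(k(s(0), c))   [R5 at 1.1]
4. s(k(s(0), c))  →  s(0)   [R1 at 1]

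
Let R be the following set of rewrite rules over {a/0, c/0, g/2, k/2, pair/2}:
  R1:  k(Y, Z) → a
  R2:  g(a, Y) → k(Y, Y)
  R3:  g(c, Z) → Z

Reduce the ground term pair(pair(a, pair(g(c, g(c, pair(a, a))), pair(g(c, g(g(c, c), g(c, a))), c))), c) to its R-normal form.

1. pair(pair(a, pair(g(c, g(c, pair(a, a))), pair(g(c, g(g(c, c), g(c, a))), c))), c)  →  pair(pair(a, pair(g(c, pair(a, a)), pair(g(c, g(g(c, c), g(c, a))), c))), c)   [R3 at 1.2.1]
2. pair(pair(a, pair(g(c, pair(a, a)), pair(g(c, g(g(c, c), g(c, a))), c))), c)  →  pair(pair(a, pair(pair(a, a), pair(g(c, g(g(c, c), g(c, a))), c))), c)   [R3 at 1.2.1]
3. pair(pair(a, pair(pair(a, a), pair(g(c, g(g(c, c), g(c, a))), c))), c)  →  pair(pair(a, pair(pair(a, a), pair(g(g(c, c), g(c, a)), c))), c)   [R3 at 1.2.2.1]
4. pair(pair(a, pair(pair(a, a), pair(g(g(c, c), g(c, a)), c))), c)  →  pair(pair(a, pair(pair(a, a), pair(g(c, g(c, a)), c))), c)   [R3 at 1.2.2.1.1]
5. pair(pair(a, pair(pair(a, a), pair(g(c, g(c, a)), c))), c)  →  pair(pair(a, pair(pair(a, a), pair(g(c, a), c))), c)   [R3 at 1.2.2.1]
6. pair(pair(a, pair(pair(a, a), pair(g(c, a), c))), c)  →  pair(pair(a, pair(pair(a, a), pair(a, c))), c)   [R3 at 1.2.2.1]

pair(pair(a, pair(pair(a, a), pair(a, c))), c)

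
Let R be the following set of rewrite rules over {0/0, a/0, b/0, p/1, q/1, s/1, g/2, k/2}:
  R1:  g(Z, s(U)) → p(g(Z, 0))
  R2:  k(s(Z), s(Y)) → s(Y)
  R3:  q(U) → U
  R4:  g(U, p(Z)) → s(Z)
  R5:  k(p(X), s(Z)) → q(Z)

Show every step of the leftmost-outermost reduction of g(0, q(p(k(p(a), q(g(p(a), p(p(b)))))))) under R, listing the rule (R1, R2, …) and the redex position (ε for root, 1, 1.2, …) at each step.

1. g(0, q(p(k(p(a), q(g(p(a), p(p(b))))))))  →  g(0, p(k(p(a), q(g(p(a), p(p(b)))))))   [R3 at 2]
2. g(0, p(k(p(a), q(g(p(a), p(p(b)))))))  →  s(k(p(a), q(g(p(a), p(p(b))))))   [R4 at ε]
3. s(k(p(a), q(g(p(a), p(p(b))))))  →  s(k(p(a), g(p(a), p(p(b)))))   [R3 at 1.2]
4. s(k(p(a), g(p(a), p(p(b)))))  →  s(k(p(a), s(p(b))))   [R4 at 1.2]
5. s(k(p(a), s(p(b))))  →  s(q(p(b)))   [R5 at 1]
6. s(q(p(b)))  →  s(p(b))   [R3 at 1]

s(p(b))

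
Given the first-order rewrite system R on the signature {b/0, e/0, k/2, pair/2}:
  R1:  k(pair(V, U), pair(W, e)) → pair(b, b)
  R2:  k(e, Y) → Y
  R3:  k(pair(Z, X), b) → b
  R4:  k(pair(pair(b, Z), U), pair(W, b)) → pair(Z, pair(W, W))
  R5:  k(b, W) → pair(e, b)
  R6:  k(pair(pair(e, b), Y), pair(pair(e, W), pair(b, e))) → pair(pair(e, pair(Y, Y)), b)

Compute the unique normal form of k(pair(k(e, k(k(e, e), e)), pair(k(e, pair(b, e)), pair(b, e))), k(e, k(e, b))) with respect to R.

b

1. k(pair(k(e, k(k(e, e), e)), pair(k(e, pair(b, e)), pair(b, e))), k(e, k(e, b)))  →  k(pair(k(k(e, e), e), pair(k(e, pair(b, e)), pair(b, e))), k(e, k(e, b)))   [R2 at 1.1]
2. k(pair(k(k(e, e), e), pair(k(e, pair(b, e)), pair(b, e))), k(e, k(e, b)))  →  k(pair(k(e, e), pair(k(e, pair(b, e)), pair(b, e))), k(e, k(e, b)))   [R2 at 1.1.1]
3. k(pair(k(e, e), pair(k(e, pair(b, e)), pair(b, e))), k(e, k(e, b)))  →  k(pair(e, pair(k(e, pair(b, e)), pair(b, e))), k(e, k(e, b)))   [R2 at 1.1]
4. k(pair(e, pair(k(e, pair(b, e)), pair(b, e))), k(e, k(e, b)))  →  k(pair(e, pair(pair(b, e), pair(b, e))), k(e, k(e, b)))   [R2 at 1.2.1]
5. k(pair(e, pair(pair(b, e), pair(b, e))), k(e, k(e, b)))  →  k(pair(e, pair(pair(b, e), pair(b, e))), k(e, b))   [R2 at 2]
6. k(pair(e, pair(pair(b, e), pair(b, e))), k(e, b))  →  k(pair(e, pair(pair(b, e), pair(b, e))), b)   [R2 at 2]
7. k(pair(e, pair(pair(b, e), pair(b, e))), b)  →  b   [R3 at ε]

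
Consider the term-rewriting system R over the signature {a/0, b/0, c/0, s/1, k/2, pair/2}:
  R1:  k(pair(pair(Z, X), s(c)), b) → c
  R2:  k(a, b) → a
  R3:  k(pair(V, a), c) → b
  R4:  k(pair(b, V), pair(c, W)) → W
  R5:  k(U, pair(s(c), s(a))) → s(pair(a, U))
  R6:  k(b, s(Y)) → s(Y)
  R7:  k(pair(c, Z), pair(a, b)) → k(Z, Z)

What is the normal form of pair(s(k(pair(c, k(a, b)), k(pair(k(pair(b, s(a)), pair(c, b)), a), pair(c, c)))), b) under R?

1. pair(s(k(pair(c, k(a, b)), k(pair(k(pair(b, s(a)), pair(c, b)), a), pair(c, c)))), b)  →  pair(s(k(pair(c, a), k(pair(k(pair(b, s(a)), pair(c, b)), a), pair(c, c)))), b)   [R2 at 1.1.1.2]
2. pair(s(k(pair(c, a), k(pair(k(pair(b, s(a)), pair(c, b)), a), pair(c, c)))), b)  →  pair(s(k(pair(c, a), k(pair(b, a), pair(c, c)))), b)   [R4 at 1.1.2.1.1]
3. pair(s(k(pair(c, a), k(pair(b, a), pair(c, c)))), b)  →  pair(s(k(pair(c, a), c)), b)   [R4 at 1.1.2]
4. pair(s(k(pair(c, a), c)), b)  →  pair(s(b), b)   [R3 at 1.1]

pair(s(b), b)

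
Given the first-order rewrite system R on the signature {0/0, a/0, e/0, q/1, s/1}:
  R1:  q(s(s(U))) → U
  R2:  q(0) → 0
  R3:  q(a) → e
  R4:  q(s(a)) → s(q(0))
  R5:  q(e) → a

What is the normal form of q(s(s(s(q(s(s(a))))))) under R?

1. q(s(s(s(q(s(s(a)))))))  →  s(q(s(s(a))))   [R1 at ε]
2. s(q(s(s(a))))  →  s(a)   [R1 at 1]

s(a)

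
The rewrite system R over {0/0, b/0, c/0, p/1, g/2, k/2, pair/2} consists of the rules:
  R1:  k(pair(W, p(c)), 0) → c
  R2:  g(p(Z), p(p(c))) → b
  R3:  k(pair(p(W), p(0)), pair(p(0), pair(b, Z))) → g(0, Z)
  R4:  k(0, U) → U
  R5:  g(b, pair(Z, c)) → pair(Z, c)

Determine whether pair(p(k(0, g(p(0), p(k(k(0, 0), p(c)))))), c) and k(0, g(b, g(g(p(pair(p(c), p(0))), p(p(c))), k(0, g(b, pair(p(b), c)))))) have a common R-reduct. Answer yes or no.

yes — NF(t₁) = pair(p(b), c), NF(t₂) = pair(p(b), c)

Reduce t₁ = pair(p(k(0, g(p(0), p(k(k(0, 0), p(c)))))), c):
1. pair(p(k(0, g(p(0), p(k(k(0, 0), p(c)))))), c)  →  pair(p(g(p(0), p(k(k(0, 0), p(c))))), c)   [R4 at 1.1]
2. pair(p(g(p(0), p(k(k(0, 0), p(c))))), c)  →  pair(p(g(p(0), p(k(0, p(c))))), c)   [R4 at 1.1.2.1.1]
3. pair(p(g(p(0), p(k(0, p(c))))), c)  →  pair(p(g(p(0), p(p(c)))), c)   [R4 at 1.1.2.1]
4. pair(p(g(p(0), p(p(c)))), c)  →  pair(p(b), c)   [R2 at 1.1]

Reduce t₂ = k(0, g(b, g(g(p(pair(p(c), p(0))), p(p(c))), k(0, g(b, pair(p(b), c)))))):
1. k(0, g(b, g(g(p(pair(p(c), p(0))), p(p(c))), k(0, g(b, pair(p(b), c))))))  →  g(b, g(g(p(pair(p(c), p(0))), p(p(c))), k(0, g(b, pair(p(b), c)))))   [R4 at ε]
2. g(b, g(g(p(pair(p(c), p(0))), p(p(c))), k(0, g(b, pair(p(b), c)))))  →  g(b, g(b, k(0, g(b, pair(p(b), c)))))   [R2 at 2.1]
3. g(b, g(b, k(0, g(b, pair(p(b), c)))))  →  g(b, g(b, g(b, pair(p(b), c))))   [R4 at 2.2]
4. g(b, g(b, g(b, pair(p(b), c))))  →  g(b, g(b, pair(p(b), c)))   [R5 at 2.2]
5. g(b, g(b, pair(p(b), c)))  →  g(b, pair(p(b), c))   [R5 at 2]
6. g(b, pair(p(b), c))  →  pair(p(b), c)   [R5 at ε]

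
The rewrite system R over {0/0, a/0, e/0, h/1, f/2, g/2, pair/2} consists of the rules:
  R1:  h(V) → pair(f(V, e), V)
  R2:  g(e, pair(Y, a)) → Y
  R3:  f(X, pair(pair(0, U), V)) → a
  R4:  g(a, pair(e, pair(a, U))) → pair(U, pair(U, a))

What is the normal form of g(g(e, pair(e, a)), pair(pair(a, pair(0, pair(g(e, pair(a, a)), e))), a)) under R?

pair(a, pair(0, pair(a, e)))

1. g(g(e, pair(e, a)), pair(pair(a, pair(0, pair(g(e, pair(a, a)), e))), a))  →  g(e, pair(pair(a, pair(0, pair(g(e, pair(a, a)), e))), a))   [R2 at 1]
2. g(e, pair(pair(a, pair(0, pair(g(e, pair(a, a)), e))), a))  →  pair(a, pair(0, pair(g(e, pair(a, a)), e)))   [R2 at ε]
3. pair(a, pair(0, pair(g(e, pair(a, a)), e)))  →  pair(a, pair(0, pair(a, e)))   [R2 at 2.2.1]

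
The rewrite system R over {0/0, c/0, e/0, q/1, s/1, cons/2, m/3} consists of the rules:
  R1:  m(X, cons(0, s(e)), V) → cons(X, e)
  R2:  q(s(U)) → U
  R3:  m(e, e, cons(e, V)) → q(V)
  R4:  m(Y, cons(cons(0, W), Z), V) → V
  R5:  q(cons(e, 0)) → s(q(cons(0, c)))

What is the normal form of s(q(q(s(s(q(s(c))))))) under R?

s(c)

1. s(q(q(s(s(q(s(c)))))))  →  s(q(s(q(s(c)))))   [R2 at 1.1]
2. s(q(s(q(s(c)))))  →  s(q(s(c)))   [R2 at 1]
3. s(q(s(c)))  →  s(c)   [R2 at 1]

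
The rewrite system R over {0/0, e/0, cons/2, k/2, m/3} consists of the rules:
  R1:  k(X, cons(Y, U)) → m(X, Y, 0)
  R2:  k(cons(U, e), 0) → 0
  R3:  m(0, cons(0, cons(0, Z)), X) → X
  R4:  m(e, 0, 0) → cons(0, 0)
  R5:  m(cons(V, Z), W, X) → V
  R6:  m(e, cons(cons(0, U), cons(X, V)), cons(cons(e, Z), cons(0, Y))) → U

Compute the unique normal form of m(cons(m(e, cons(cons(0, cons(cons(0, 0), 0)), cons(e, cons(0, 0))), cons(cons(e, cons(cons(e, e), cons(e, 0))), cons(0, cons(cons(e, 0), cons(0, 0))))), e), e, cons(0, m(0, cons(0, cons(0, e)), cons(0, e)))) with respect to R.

1. m(cons(m(e, cons(cons(0, cons(cons(0, 0), 0)), cons(e, cons(0, 0))), cons(cons(e, cons(cons(e, e), cons(e, 0))), cons(0, cons(cons(e, 0), cons(0, 0))))), e), e, cons(0, m(0, cons(0, cons(0, e)), cons(0, e))))  →  m(e, cons(cons(0, cons(cons(0, 0), 0)), cons(e, cons(0, 0))), cons(cons(e, cons(cons(e, e), cons(e, 0))), cons(0, cons(cons(e, 0), cons(0, 0)))))   [R5 at ε]
2. m(e, cons(cons(0, cons(cons(0, 0), 0)), cons(e, cons(0, 0))), cons(cons(e, cons(cons(e, e), cons(e, 0))), cons(0, cons(cons(e, 0), cons(0, 0)))))  →  cons(cons(0, 0), 0)   [R6 at ε]

cons(cons(0, 0), 0)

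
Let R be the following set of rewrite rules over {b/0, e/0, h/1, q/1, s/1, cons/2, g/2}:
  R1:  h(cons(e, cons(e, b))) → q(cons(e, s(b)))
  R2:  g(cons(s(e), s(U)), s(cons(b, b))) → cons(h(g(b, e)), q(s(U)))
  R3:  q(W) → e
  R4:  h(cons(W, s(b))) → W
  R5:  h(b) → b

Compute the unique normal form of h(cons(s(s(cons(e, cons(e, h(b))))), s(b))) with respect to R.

1. h(cons(s(s(cons(e, cons(e, h(b))))), s(b)))  →  s(s(cons(e, cons(e, h(b)))))   [R4 at ε]
2. s(s(cons(e, cons(e, h(b)))))  →  s(s(cons(e, cons(e, b))))   [R5 at 1.1.2.2]

s(s(cons(e, cons(e, b))))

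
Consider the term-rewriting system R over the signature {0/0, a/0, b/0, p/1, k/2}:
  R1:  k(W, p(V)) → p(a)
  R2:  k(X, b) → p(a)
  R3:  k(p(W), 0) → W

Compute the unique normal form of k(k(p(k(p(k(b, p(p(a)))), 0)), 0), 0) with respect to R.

a

1. k(k(p(k(p(k(b, p(p(a)))), 0)), 0), 0)  →  k(k(p(k(b, p(p(a)))), 0), 0)   [R3 at 1]
2. k(k(p(k(b, p(p(a)))), 0), 0)  →  k(k(b, p(p(a))), 0)   [R3 at 1]
3. k(k(b, p(p(a))), 0)  →  k(p(a), 0)   [R1 at 1]
4. k(p(a), 0)  →  a   [R3 at ε]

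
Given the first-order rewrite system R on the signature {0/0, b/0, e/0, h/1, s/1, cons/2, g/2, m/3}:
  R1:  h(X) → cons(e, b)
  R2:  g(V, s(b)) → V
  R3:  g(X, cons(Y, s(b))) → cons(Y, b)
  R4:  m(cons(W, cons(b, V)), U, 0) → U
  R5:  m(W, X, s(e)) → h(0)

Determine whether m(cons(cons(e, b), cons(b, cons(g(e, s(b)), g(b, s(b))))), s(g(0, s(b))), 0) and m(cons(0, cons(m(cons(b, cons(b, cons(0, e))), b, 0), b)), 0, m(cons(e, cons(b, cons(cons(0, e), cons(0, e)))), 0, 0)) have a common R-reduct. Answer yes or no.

no — NF(t₁) = s(0), NF(t₂) = 0

Reduce t₁ = m(cons(cons(e, b), cons(b, cons(g(e, s(b)), g(b, s(b))))), s(g(0, s(b))), 0):
1. m(cons(cons(e, b), cons(b, cons(g(e, s(b)), g(b, s(b))))), s(g(0, s(b))), 0)  →  s(g(0, s(b)))   [R4 at ε]
2. s(g(0, s(b)))  →  s(0)   [R2 at 1]

Reduce t₂ = m(cons(0, cons(m(cons(b, cons(b, cons(0, e))), b, 0), b)), 0, m(cons(e, cons(b, cons(cons(0, e), cons(0, e)))), 0, 0)):
1. m(cons(0, cons(m(cons(b, cons(b, cons(0, e))), b, 0), b)), 0, m(cons(e, cons(b, cons(cons(0, e), cons(0, e)))), 0, 0))  →  m(cons(0, cons(b, b)), 0, m(cons(e, cons(b, cons(cons(0, e), cons(0, e)))), 0, 0))   [R4 at 1.2.1]
2. m(cons(0, cons(b, b)), 0, m(cons(e, cons(b, cons(cons(0, e), cons(0, e)))), 0, 0))  →  m(cons(0, cons(b, b)), 0, 0)   [R4 at 3]
3. m(cons(0, cons(b, b)), 0, 0)  →  0   [R4 at ε]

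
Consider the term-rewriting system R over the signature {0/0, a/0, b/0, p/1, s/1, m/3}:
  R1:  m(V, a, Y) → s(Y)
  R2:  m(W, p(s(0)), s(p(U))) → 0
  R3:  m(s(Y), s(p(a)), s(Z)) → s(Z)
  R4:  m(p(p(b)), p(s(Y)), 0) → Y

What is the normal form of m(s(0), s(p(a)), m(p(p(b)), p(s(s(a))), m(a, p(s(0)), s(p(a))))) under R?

s(a)

1. m(s(0), s(p(a)), m(p(p(b)), p(s(s(a))), m(a, p(s(0)), s(p(a)))))  →  m(s(0), s(p(a)), m(p(p(b)), p(s(s(a))), 0))   [R2 at 3.3]
2. m(s(0), s(p(a)), m(p(p(b)), p(s(s(a))), 0))  →  m(s(0), s(p(a)), s(a))   [R4 at 3]
3. m(s(0), s(p(a)), s(a))  →  s(a)   [R3 at ε]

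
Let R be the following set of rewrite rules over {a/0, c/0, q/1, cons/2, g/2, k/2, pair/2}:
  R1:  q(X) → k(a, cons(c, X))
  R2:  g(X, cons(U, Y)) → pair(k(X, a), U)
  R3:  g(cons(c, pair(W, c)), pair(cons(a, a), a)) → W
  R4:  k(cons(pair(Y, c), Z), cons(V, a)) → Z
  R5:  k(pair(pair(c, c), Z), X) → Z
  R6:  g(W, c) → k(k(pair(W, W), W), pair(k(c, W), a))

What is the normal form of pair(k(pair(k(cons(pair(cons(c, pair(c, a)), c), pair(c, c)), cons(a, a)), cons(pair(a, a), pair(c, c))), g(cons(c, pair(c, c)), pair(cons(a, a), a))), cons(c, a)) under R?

1. pair(k(pair(k(cons(pair(cons(c, pair(c, a)), c), pair(c, c)), cons(a, a)), cons(pair(a, a), pair(c, c))), g(cons(c, pair(c, c)), pair(cons(a, a), a))), cons(c, a))  →  pair(k(pair(pair(c, c), cons(pair(a, a), pair(c, c))), g(cons(c, pair(c, c)), pair(cons(a, a), a))), cons(c, a))   [R4 at 1.1.1]
2. pair(k(pair(pair(c, c), cons(pair(a, a), pair(c, c))), g(cons(c, pair(c, c)), pair(cons(a, a), a))), cons(c, a))  →  pair(cons(pair(a, a), pair(c, c)), cons(c, a))   [R5 at 1]

pair(cons(pair(a, a), pair(c, c)), cons(c, a))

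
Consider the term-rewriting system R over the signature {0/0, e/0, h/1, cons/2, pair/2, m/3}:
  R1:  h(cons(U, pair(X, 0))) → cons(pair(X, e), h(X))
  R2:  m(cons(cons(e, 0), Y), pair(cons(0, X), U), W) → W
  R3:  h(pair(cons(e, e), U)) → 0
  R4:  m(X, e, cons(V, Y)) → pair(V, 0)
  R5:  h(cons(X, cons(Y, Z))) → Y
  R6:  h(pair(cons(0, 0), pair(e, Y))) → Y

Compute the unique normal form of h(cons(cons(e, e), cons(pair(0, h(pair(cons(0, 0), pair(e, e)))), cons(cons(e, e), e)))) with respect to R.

pair(0, e)

1. h(cons(cons(e, e), cons(pair(0, h(pair(cons(0, 0), pair(e, e)))), cons(cons(e, e), e))))  →  pair(0, h(pair(cons(0, 0), pair(e, e))))   [R5 at ε]
2. pair(0, h(pair(cons(0, 0), pair(e, e))))  →  pair(0, e)   [R6 at 2]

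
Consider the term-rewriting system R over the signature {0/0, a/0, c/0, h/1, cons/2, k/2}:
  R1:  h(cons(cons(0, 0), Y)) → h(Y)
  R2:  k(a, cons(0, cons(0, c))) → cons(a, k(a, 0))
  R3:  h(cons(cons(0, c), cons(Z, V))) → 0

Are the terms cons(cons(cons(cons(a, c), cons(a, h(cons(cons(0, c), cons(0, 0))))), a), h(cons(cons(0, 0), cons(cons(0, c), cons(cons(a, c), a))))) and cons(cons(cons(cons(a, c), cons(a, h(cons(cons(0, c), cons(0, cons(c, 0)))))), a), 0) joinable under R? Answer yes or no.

Reduce t₁ = cons(cons(cons(cons(a, c), cons(a, h(cons(cons(0, c), cons(0, 0))))), a), h(cons(cons(0, 0), cons(cons(0, c), cons(cons(a, c), a))))):
1. cons(cons(cons(cons(a, c), cons(a, h(cons(cons(0, c), cons(0, 0))))), a), h(cons(cons(0, 0), cons(cons(0, c), cons(cons(a, c), a)))))  →  cons(cons(cons(cons(a, c), cons(a, 0)), a), h(cons(cons(0, 0), cons(cons(0, c), cons(cons(a, c), a)))))   [R3 at 1.1.2.2]
2. cons(cons(cons(cons(a, c), cons(a, 0)), a), h(cons(cons(0, 0), cons(cons(0, c), cons(cons(a, c), a)))))  →  cons(cons(cons(cons(a, c), cons(a, 0)), a), h(cons(cons(0, c), cons(cons(a, c), a))))   [R1 at 2]
3. cons(cons(cons(cons(a, c), cons(a, 0)), a), h(cons(cons(0, c), cons(cons(a, c), a))))  →  cons(cons(cons(cons(a, c), cons(a, 0)), a), 0)   [R3 at 2]

Reduce t₂ = cons(cons(cons(cons(a, c), cons(a, h(cons(cons(0, c), cons(0, cons(c, 0)))))), a), 0):
1. cons(cons(cons(cons(a, c), cons(a, h(cons(cons(0, c), cons(0, cons(c, 0)))))), a), 0)  →  cons(cons(cons(cons(a, c), cons(a, 0)), a), 0)   [R3 at 1.1.2.2]

yes — NF(t₁) = cons(cons(cons(cons(a, c), cons(a, 0)), a), 0), NF(t₂) = cons(cons(cons(cons(a, c), cons(a, 0)), a), 0)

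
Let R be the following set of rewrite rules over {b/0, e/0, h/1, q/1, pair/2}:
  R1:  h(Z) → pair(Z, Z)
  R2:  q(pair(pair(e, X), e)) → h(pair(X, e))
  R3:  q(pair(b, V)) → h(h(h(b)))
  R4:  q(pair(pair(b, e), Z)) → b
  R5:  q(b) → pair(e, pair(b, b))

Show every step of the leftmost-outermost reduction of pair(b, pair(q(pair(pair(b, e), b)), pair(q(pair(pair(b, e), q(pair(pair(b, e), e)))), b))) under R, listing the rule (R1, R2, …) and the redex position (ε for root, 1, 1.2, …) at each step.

pair(b, pair(b, pair(b, b)))

1. pair(b, pair(q(pair(pair(b, e), b)), pair(q(pair(pair(b, e), q(pair(pair(b, e), e)))), b)))  →  pair(b, pair(b, pair(q(pair(pair(b, e), q(pair(pair(b, e), e)))), b)))   [R4 at 2.1]
2. pair(b, pair(b, pair(q(pair(pair(b, e), q(pair(pair(b, e), e)))), b)))  →  pair(b, pair(b, pair(b, b)))   [R4 at 2.2.1]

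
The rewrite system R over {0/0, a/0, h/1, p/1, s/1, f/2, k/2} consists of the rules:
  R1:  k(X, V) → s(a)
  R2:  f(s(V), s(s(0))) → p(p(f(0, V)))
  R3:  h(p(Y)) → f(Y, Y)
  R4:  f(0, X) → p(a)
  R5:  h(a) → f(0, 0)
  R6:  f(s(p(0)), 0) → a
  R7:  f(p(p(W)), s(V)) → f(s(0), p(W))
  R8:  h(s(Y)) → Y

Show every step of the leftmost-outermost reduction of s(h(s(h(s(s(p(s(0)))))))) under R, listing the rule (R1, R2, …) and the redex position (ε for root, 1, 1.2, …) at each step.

s(s(p(s(0))))

1. s(h(s(h(s(s(p(s(0))))))))  →  s(h(s(s(p(s(0))))))   [R8 at 1]
2. s(h(s(s(p(s(0))))))  →  s(s(p(s(0))))   [R8 at 1]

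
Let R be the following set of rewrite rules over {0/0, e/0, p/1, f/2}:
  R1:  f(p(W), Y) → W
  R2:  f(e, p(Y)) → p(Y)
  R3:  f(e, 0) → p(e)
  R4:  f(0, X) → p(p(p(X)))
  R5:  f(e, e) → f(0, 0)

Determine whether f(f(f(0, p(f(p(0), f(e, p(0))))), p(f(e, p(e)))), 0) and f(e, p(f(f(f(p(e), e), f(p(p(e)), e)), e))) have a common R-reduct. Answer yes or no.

no — NF(t₁) = p(p(0)), NF(t₂) = p(e)

Reduce t₁ = f(f(f(0, p(f(p(0), f(e, p(0))))), p(f(e, p(e)))), 0):
1. f(f(f(0, p(f(p(0), f(e, p(0))))), p(f(e, p(e)))), 0)  →  f(f(p(p(p(p(f(p(0), f(e, p(0))))))), p(f(e, p(e)))), 0)   [R4 at 1.1]
2. f(f(p(p(p(p(f(p(0), f(e, p(0))))))), p(f(e, p(e)))), 0)  →  f(p(p(p(f(p(0), f(e, p(0)))))), 0)   [R1 at 1]
3. f(p(p(p(f(p(0), f(e, p(0)))))), 0)  →  p(p(f(p(0), f(e, p(0)))))   [R1 at ε]
4. p(p(f(p(0), f(e, p(0)))))  →  p(p(0))   [R1 at 1.1]

Reduce t₂ = f(e, p(f(f(f(p(e), e), f(p(p(e)), e)), e))):
1. f(e, p(f(f(f(p(e), e), f(p(p(e)), e)), e)))  →  p(f(f(f(p(e), e), f(p(p(e)), e)), e))   [R2 at ε]
2. p(f(f(f(p(e), e), f(p(p(e)), e)), e))  →  p(f(f(e, f(p(p(e)), e)), e))   [R1 at 1.1.1]
3. p(f(f(e, f(p(p(e)), e)), e))  →  p(f(f(e, p(e)), e))   [R1 at 1.1.2]
4. p(f(f(e, p(e)), e))  →  p(f(p(e), e))   [R2 at 1.1]
5. p(f(p(e), e))  →  p(e)   [R1 at 1]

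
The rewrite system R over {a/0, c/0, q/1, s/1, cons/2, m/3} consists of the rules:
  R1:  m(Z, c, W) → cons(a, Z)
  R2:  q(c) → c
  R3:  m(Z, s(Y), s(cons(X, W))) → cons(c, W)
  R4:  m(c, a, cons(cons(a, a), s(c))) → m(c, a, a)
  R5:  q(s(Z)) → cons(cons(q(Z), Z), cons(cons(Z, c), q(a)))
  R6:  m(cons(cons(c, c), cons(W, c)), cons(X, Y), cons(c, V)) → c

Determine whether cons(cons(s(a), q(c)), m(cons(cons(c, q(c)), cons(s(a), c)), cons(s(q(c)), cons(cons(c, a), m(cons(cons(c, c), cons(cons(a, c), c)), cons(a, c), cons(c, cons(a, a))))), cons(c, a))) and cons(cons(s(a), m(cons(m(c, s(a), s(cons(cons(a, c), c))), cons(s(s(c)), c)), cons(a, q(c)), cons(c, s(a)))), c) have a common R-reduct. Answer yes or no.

yes — NF(t₁) = cons(cons(s(a), c), c), NF(t₂) = cons(cons(s(a), c), c)

Reduce t₁ = cons(cons(s(a), q(c)), m(cons(cons(c, q(c)), cons(s(a), c)), cons(s(q(c)), cons(cons(c, a), m(cons(cons(c, c), cons(cons(a, c), c)), cons(a, c), cons(c, cons(a, a))))), cons(c, a))):
1. cons(cons(s(a), q(c)), m(cons(cons(c, q(c)), cons(s(a), c)), cons(s(q(c)), cons(cons(c, a), m(cons(cons(c, c), cons(cons(a, c), c)), cons(a, c), cons(c, cons(a, a))))), cons(c, a)))  →  cons(cons(s(a), c), m(cons(cons(c, q(c)), cons(s(a), c)), cons(s(q(c)), cons(cons(c, a), m(cons(cons(c, c), cons(cons(a, c), c)), cons(a, c), cons(c, cons(a, a))))), cons(c, a)))   [R2 at 1.2]
2. cons(cons(s(a), c), m(cons(cons(c, q(c)), cons(s(a), c)), cons(s(q(c)), cons(cons(c, a), m(cons(cons(c, c), cons(cons(a, c), c)), cons(a, c), cons(c, cons(a, a))))), cons(c, a)))  →  cons(cons(s(a), c), m(cons(cons(c, c), cons(s(a), c)), cons(s(q(c)), cons(cons(c, a), m(cons(cons(c, c), cons(cons(a, c), c)), cons(a, c), cons(c, cons(a, a))))), cons(c, a)))   [R2 at 2.1.1.2]
3. cons(cons(s(a), c), m(cons(cons(c, c), cons(s(a), c)), cons(s(q(c)), cons(cons(c, a), m(cons(cons(c, c), cons(cons(a, c), c)), cons(a, c), cons(c, cons(a, a))))), cons(c, a)))  →  cons(cons(s(a), c), c)   [R6 at 2]

Reduce t₂ = cons(cons(s(a), m(cons(m(c, s(a), s(cons(cons(a, c), c))), cons(s(s(c)), c)), cons(a, q(c)), cons(c, s(a)))), c):
1. cons(cons(s(a), m(cons(m(c, s(a), s(cons(cons(a, c), c))), cons(s(s(c)), c)), cons(a, q(c)), cons(c, s(a)))), c)  →  cons(cons(s(a), m(cons(cons(c, c), cons(s(s(c)), c)), cons(a, q(c)), cons(c, s(a)))), c)   [R3 at 1.2.1.1]
2. cons(cons(s(a), m(cons(cons(c, c), cons(s(s(c)), c)), cons(a, q(c)), cons(c, s(a)))), c)  →  cons(cons(s(a), c), c)   [R6 at 1.2]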